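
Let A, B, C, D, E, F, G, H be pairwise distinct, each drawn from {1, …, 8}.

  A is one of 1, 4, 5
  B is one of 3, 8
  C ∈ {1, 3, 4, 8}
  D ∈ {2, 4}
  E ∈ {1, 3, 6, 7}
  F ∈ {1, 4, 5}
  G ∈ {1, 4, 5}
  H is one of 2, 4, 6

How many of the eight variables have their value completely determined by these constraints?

The 8 variables together cover exactly {1, 2, 3, 4, 5, 6, 7, 8} — 8 values for 8 variables — and 7 appears only in E's list, so E = 7.
The 7 still-open variables together cover exactly {1, 2, 3, 4, 5, 6, 8} — 7 values for 7 variables — and 6 appears only in H's list, so H = 6.
The 6 still-open variables draw from only 6 values {1, 2, 3, 4, 5, 8}, so each is used; only D can be 2, hence D = 2.
The 3 variables A, F, G are confined to {1, 4, 5}, which locks those values in; drop them from C.
Determined: D=2, E=7, H=6. The other variables each still have more than one consistent value. That makes 3.

3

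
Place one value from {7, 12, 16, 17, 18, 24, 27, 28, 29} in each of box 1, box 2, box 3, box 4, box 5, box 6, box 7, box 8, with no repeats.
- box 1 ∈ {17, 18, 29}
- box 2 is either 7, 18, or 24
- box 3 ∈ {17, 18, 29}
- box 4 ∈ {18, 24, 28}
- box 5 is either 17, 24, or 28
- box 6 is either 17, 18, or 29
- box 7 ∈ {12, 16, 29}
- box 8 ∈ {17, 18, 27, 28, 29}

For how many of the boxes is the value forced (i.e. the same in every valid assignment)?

box 1, box 3, box 6 share exactly the 3 values {17, 18, 29}; by pigeonhole those values go to them, so strike 17, 18, 29 from box 2, box 4, box 5, box 7, box 8.
box 4 and box 5 share exactly the 2 values {24, 28}; by pigeonhole those values go to them, so strike 24, 28 from box 2, box 8.
That leaves box 2 = 7.
That leaves box 8 = 27.
Determined: box 2=7, box 8=27. The other boxes each still have more than one consistent value. That makes 2.

2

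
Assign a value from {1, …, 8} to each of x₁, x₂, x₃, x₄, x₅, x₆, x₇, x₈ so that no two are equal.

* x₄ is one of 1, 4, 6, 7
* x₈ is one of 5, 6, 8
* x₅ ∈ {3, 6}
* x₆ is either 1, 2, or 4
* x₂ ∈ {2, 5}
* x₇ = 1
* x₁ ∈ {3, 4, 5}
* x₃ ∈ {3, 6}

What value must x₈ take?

x₇ must be 1 (only option left). Remove 1 from x₄, x₆.
The 7 still-open variables together cover exactly {2, 3, 4, 5, 6, 7, 8} — 7 values for 7 variables — and 7 appears only in x₄'s list, so x₄ = 7.
The 6 still-open variables draw from only 6 values {2, 3, 4, 5, 6, 8}, so each is used; only x₈ can be 8, hence x₈ = 8.

8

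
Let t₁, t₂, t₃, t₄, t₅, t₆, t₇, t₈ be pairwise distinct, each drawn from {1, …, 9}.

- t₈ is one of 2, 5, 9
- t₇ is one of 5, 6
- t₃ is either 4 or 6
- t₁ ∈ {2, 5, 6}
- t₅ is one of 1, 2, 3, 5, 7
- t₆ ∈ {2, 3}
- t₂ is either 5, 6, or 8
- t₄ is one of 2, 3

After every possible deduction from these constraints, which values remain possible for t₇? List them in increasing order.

5, 6

The 2 variables t₄ and t₆ are confined to {2, 3}, which locks those values in; drop them from t₁, t₅, t₈.
t₁ and t₇ share exactly the 2 values {5, 6}; by pigeonhole those values go to them, so strike 5, 6 from t₂, t₃, t₅, t₈.
t₂'s domain is down to {8}, so t₂ = 8.
t₃'s domain is down to {4}, so t₃ = 4.
t₈ must be 9 (only option left).
No further eliminations apply; t₇ can still be any of 5, 6.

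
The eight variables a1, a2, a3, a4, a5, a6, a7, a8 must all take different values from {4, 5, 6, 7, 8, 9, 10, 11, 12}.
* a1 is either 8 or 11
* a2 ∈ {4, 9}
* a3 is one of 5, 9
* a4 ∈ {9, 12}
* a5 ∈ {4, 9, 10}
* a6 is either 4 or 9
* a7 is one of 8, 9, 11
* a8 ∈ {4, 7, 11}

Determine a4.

The 8 variables draw from only 8 values {4, 5, 7, 8, 9, 10, 11, 12}, so each is used; only a3 can be 5, hence a3 = 5.
Among the 7 still-open variables, 7 fits only a8 (and all 7 values in {4, 7, 8, 9, 10, 11, 12} must be used), so a8 = 7.
Among the 6 still-open variables, 10 fits only a5 (and all 6 values in {4, 8, 9, 10, 11, 12} must be used), so a5 = 10.
The 5 still-open variables draw from only 5 values {4, 8, 9, 11, 12}, so each is used; only a4 can be 12, hence a4 = 12.

12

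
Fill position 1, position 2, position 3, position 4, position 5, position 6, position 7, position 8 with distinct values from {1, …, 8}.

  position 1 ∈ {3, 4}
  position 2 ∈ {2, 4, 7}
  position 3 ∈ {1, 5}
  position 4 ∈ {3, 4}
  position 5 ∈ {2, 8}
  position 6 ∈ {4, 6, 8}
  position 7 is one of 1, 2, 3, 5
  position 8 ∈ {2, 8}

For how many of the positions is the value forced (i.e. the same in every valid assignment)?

2

The 8 variables draw from only 8 values {1, 2, 3, 4, 5, 6, 7, 8}, so each is used; only position 6 can be 6, hence position 6 = 6.
The 7 still-open variables draw from only 7 values {1, 2, 3, 4, 5, 7, 8}, so each is used; only position 2 can be 7, hence position 2 = 7.
position 1 and position 4 between them cover only {3, 4} — a naked pair. Remove those values from position 7.
position 5 and position 8 share exactly the 2 values {2, 8}; by pigeonhole those values go to them, so strike 2, 8 from position 7.
Determined: position 2=7, position 6=6. The other positions each still have more than one consistent value. That makes 2.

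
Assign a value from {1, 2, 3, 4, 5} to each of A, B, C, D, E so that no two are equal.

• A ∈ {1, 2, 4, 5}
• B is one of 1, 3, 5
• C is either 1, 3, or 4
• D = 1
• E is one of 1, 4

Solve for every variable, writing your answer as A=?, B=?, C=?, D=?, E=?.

A=2, B=5, C=3, D=1, E=4

D's domain is down to {1}, so D = 1. Remove 1 from A, B, C, E.
E must be 4 (only option left). So A, C can't be 4.
That leaves C = 3. Eliminate 3 elsewhere: B.
B must be 5 (only option left). Strike 5 from A.
That leaves A = 2.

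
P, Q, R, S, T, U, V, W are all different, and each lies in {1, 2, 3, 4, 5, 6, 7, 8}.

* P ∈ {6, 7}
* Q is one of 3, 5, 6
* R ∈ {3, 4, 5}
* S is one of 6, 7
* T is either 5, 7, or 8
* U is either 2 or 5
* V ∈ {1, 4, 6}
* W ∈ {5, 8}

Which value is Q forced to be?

Among the 8 variables, 1 fits only V (and all 8 values in {1, 2, 3, 4, 5, 6, 7, 8} must be used), so V = 1.
The 7 still-open variables draw from only 7 values {2, 3, 4, 5, 6, 7, 8}, so each is used; only U can be 2, hence U = 2.
The 6 still-open variables together cover exactly {3, 4, 5, 6, 7, 8} — 6 values for 6 variables — and 4 appears only in R's list, so R = 4.
Among the 5 still-open variables, 3 fits only Q (and all 5 values in {3, 5, 6, 7, 8} must be used), so Q = 3.

3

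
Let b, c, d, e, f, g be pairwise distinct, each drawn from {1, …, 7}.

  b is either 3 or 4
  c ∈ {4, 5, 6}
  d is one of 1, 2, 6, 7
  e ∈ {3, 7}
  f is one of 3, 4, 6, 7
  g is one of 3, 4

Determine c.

5

The 2 variables b and g are confined to {3, 4}, which locks those values in; drop them from c, e, f.
e has just one choice, so e = 7. So d, f can't be 7.
f's domain is down to {6}, so f = 6. So c, d can't be 6.
So c = 5.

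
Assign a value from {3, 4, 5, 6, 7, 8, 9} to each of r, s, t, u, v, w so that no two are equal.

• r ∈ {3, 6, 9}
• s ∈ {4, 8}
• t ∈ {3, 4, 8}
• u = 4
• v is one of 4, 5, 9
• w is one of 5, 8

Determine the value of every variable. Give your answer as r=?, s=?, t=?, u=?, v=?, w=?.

u's domain is down to {4}, so u = 4. So s, t, v can't be 4.
s has just one choice, so s = 8. Eliminate 8 elsewhere: t, w.
That leaves t = 3. Strike 3 from r.
w has just one choice, so w = 5. So v can't be 5.
v's domain is down to {9}, so v = 9. So r can't be 9.
r has just one choice, so r = 6.

r=6, s=8, t=3, u=4, v=9, w=5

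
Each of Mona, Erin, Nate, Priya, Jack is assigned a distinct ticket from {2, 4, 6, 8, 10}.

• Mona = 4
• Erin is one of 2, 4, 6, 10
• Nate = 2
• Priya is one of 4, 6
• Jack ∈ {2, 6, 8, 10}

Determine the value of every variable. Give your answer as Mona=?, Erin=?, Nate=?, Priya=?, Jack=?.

Mona=4, Erin=10, Nate=2, Priya=6, Jack=8

Mona has just one choice, so Mona = 4. Remove 4 from Erin, Priya.
Nate has just one choice, so Nate = 2. Strike 2 from Erin, Jack.
That leaves Priya = 6. Eliminate 6 elsewhere: Erin, Jack.
Erin must be 10 (only option left). So Jack can't be 10.
Jack must be 8 (only option left).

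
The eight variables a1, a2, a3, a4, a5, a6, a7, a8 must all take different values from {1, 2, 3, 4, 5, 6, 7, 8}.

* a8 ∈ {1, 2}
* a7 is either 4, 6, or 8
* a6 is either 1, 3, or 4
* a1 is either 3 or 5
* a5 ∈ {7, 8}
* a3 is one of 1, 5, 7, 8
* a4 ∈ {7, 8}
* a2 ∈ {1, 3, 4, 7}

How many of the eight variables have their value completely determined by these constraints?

2

The 8 variables together cover exactly {1, 2, 3, 4, 5, 6, 7, 8} — 8 values for 8 variables — and 2 appears only in a8's list, so a8 = 2.
The 7 still-open variables together cover exactly {1, 3, 4, 5, 6, 7, 8} — 7 values for 7 variables — and 6 appears only in a7's list, so a7 = 6.
a4 and a5 share exactly the 2 values {7, 8}; by pigeonhole those values go to them, so strike 7, 8 from a2, a3.
Determined: a7=6, a8=2. The other variables each still have more than one consistent value. That makes 2.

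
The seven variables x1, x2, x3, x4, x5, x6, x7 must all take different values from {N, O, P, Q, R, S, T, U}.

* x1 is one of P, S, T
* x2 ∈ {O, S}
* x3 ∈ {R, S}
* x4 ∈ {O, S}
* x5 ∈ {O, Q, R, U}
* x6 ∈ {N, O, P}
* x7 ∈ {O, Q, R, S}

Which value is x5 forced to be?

The 2 variables x2 and x4 are confined to {O, S}, which locks those values in; drop them from x1, x3, x5, x6, x7.
x3 must be R (only option left). So x5, x7 can't be R.
x7 must be Q (only option left). Remove Q from x5.
So x5 = U.

U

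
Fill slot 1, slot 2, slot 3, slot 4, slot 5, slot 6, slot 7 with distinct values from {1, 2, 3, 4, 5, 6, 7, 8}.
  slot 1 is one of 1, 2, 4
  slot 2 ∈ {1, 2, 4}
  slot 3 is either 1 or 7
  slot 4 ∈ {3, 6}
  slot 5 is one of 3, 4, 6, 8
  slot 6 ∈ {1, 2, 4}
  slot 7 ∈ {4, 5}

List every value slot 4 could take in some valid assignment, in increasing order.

3, 6

slot 1, slot 2, slot 6 share exactly the 3 values {1, 2, 4}; by pigeonhole those values go to them, so strike 1, 2, 4 from slot 3, slot 5, slot 7.
slot 3 must be 7 (only option left).
slot 7 has just one choice, so slot 7 = 5.
No further eliminations apply; slot 4 can still be any of 3, 6.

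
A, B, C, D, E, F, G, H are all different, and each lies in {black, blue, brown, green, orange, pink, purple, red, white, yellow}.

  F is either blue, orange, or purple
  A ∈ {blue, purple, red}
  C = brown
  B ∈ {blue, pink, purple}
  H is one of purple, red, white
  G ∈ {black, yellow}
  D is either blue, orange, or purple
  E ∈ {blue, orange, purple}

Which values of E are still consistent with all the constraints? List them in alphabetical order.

C's domain is down to {brown}, so C = brown.
D, E, F share exactly the 3 values {blue, orange, purple}; by pigeonhole those values go to them, so strike blue, orange, purple from A, B, H.
A has just one choice, so A = red. Strike red from H.
B has just one choice, so B = pink.
That leaves H = white.
No further eliminations apply; E can still be any of blue, orange, purple.

blue, orange, purple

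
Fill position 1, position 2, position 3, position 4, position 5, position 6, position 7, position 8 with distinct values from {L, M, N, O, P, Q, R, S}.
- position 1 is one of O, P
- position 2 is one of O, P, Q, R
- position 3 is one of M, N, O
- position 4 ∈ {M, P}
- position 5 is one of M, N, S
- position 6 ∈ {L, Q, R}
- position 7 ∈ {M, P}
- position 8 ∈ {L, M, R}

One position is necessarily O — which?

Among the 8 variables, S fits only position 5 (and all 8 values in {L, M, N, O, P, Q, R, S} must be used), so position 5 = S.
The 7 still-open variables together cover exactly {L, M, N, O, P, Q, R} — 7 values for 7 variables — and N appears only in position 3's list, so position 3 = N.
position 4 and position 7 share exactly the 2 values {M, P}; by pigeonhole those values go to them, so strike M, P from position 1, position 2, position 8.
So O goes to position 1.

position 1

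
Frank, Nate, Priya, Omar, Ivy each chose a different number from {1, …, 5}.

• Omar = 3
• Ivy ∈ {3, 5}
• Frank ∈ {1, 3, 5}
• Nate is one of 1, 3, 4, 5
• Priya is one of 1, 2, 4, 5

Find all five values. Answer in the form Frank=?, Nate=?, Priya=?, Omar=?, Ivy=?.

Omar must be 3 (only option left). Remove 3 from Frank, Nate, Ivy.
That leaves Ivy = 5. Eliminate 5 elsewhere: Frank, Nate, Priya.
Frank must be 1 (only option left). Eliminate 1 elsewhere: Nate, Priya.
Nate's domain is down to {4}, so Nate = 4. Strike 4 from Priya.
Priya has just one choice, so Priya = 2.

Frank=1, Nate=4, Priya=2, Omar=3, Ivy=5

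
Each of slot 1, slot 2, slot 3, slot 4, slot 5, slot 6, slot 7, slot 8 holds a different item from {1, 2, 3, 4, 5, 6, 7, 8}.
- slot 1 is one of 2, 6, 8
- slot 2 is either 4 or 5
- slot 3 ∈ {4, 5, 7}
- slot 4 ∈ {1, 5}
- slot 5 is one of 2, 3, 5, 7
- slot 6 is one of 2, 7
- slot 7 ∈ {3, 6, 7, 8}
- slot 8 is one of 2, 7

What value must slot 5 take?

3

Among the 8 variables, 1 fits only slot 4 (and all 8 values in {1, 2, 3, 4, 5, 6, 7, 8} must be used), so slot 4 = 1.
slot 6 and slot 8 between them cover only {2, 7} — a naked pair. Remove those values from slot 1, slot 3, slot 5, slot 7.
The 2 variables slot 2 and slot 3 are confined to {4, 5}, which locks those values in; drop them from slot 5.
So slot 5 = 3.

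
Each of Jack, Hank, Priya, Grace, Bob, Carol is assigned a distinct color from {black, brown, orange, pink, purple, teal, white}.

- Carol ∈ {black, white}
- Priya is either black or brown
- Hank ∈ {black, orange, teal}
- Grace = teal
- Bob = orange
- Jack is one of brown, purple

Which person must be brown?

Grace's domain is down to {teal}, so Grace = teal. Eliminate teal elsewhere: Hank.
That leaves Bob = orange. Strike orange from Hank.
Hank must be black (only option left). Eliminate black elsewhere: Priya, Carol.
So brown goes to Priya.

Priya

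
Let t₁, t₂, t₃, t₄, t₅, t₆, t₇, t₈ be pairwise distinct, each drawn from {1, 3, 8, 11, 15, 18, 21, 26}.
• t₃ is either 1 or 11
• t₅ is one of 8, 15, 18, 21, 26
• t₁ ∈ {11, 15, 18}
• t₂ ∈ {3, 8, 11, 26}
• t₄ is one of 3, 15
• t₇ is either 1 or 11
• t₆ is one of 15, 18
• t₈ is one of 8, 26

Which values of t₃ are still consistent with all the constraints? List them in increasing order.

1, 11

The 8 variables draw from only 8 values {1, 3, 8, 11, 15, 18, 21, 26}, so each is used; only t₅ can be 21, hence t₅ = 21.
The 2 variables t₃ and t₇ are confined to {1, 11}, which locks those values in; drop them from t₁, t₂.
The 2 variables t₁ and t₆ are confined to {15, 18}, which locks those values in; drop them from t₄.
t₄ must be 3 (only option left). So t₂ can't be 3.
No further eliminations apply; t₃ can still be any of 1, 11.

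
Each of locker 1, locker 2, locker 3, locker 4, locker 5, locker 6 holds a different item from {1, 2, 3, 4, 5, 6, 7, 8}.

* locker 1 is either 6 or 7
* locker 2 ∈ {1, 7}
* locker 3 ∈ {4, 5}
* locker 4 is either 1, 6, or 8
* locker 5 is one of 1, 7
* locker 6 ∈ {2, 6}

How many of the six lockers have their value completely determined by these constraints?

locker 2 and locker 5 between them cover only {1, 7} — a naked pair. Remove those values from locker 1, locker 4.
locker 1 has just one choice, so locker 1 = 6. Eliminate 6 elsewhere: locker 4, locker 6.
locker 4 has just one choice, so locker 4 = 8.
locker 6 must be 2 (only option left).
Determined: locker 1=6, locker 4=8, locker 6=2. The other lockers each still have more than one consistent value. That makes 3.

3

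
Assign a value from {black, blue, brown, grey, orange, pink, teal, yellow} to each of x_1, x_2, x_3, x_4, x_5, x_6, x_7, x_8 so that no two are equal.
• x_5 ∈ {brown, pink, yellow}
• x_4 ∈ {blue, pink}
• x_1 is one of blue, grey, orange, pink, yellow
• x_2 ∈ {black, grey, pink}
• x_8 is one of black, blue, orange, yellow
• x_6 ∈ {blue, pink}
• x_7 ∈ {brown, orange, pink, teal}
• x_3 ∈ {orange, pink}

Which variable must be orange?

x_3

Among the 8 variables, teal fits only x_7 (and all 8 values in {black, blue, brown, grey, orange, pink, teal, yellow} must be used), so x_7 = teal.
The 7 still-open variables draw from only 7 values {black, blue, brown, grey, orange, pink, yellow}, so each is used; only x_5 can be brown, hence x_5 = brown.
x_4 and x_6 share exactly the 2 values {blue, pink}; by pigeonhole those values go to them, so strike blue, pink from x_1, x_2, x_3, x_8.
So orange goes to x_3.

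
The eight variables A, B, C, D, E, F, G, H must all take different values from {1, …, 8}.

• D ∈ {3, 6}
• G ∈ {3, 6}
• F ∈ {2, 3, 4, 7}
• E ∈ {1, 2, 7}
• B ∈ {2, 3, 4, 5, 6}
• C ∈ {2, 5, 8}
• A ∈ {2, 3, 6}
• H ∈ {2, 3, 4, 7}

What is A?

2

Among the 8 variables, 1 fits only E (and all 8 values in {1, 2, 3, 4, 5, 6, 7, 8} must be used), so E = 1.
Among the 7 still-open variables, 8 fits only C (and all 7 values in {2, 3, 4, 5, 6, 7, 8} must be used), so C = 8.
Among the 6 still-open variables, 5 fits only B (and all 6 values in {2, 3, 4, 5, 6, 7} must be used), so B = 5.
D and G between them cover only {3, 6} — a naked pair. Remove those values from A, F, H.
So A = 2.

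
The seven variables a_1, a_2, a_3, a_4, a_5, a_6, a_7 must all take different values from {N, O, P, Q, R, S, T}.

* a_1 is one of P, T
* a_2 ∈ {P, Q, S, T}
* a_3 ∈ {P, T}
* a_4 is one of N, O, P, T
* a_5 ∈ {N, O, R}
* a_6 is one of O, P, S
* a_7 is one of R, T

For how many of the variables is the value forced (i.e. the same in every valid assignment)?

Among the 7 variables, Q fits only a_2 (and all 7 values in {N, O, P, Q, R, S, T} must be used), so a_2 = Q.
Among the 6 still-open variables, S fits only a_6 (and all 6 values in {N, O, P, R, S, T} must be used), so a_6 = S.
a_1 and a_3 share exactly the 2 values {P, T}; by pigeonhole those values go to them, so strike P, T from a_4, a_7.
a_7 has just one choice, so a_7 = R. Eliminate R elsewhere: a_5.
Determined: a_2=Q, a_6=S, a_7=R. The other variables each still have more than one consistent value. That makes 3.

3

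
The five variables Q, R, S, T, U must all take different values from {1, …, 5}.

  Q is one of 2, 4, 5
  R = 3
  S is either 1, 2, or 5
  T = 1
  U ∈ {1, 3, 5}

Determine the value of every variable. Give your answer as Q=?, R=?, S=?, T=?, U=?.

Q=4, R=3, S=2, T=1, U=5

R has just one choice, so R = 3. Eliminate 3 elsewhere: U.
T must be 1 (only option left). So S, U can't be 1.
That leaves U = 5. Strike 5 from Q, S.
That leaves S = 2. Remove 2 from Q.
That leaves Q = 4.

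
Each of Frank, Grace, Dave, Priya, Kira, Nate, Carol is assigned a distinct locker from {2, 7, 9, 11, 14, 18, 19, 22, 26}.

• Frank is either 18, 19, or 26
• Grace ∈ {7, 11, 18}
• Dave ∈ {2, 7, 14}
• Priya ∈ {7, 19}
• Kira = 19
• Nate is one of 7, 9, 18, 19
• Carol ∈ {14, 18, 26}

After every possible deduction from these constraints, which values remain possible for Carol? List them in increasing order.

14, 18, 26

Kira's domain is down to {19}, so Kira = 19. Remove 19 from Frank, Priya, Nate.
That leaves Priya = 7. Eliminate 7 elsewhere: Grace, Dave, Nate.
No further eliminations apply; Carol can still be any of 14, 18, 26.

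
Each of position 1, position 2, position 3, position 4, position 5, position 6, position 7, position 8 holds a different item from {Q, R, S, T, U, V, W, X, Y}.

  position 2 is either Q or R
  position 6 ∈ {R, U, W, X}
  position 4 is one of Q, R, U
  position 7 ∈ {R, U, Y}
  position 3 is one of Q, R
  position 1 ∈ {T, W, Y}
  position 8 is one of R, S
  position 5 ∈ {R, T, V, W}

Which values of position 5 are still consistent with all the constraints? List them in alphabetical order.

T, V, W

position 2 and position 3 share exactly the 2 values {Q, R}; by pigeonhole those values go to them, so strike Q, R from position 4, position 5, position 6, position 7, position 8.
position 4 must be U (only option left). Eliminate U elsewhere: position 6, position 7.
That leaves position 7 = Y. Remove Y from position 1.
That leaves position 8 = S.
No further eliminations apply; position 5 can still be any of T, V, W.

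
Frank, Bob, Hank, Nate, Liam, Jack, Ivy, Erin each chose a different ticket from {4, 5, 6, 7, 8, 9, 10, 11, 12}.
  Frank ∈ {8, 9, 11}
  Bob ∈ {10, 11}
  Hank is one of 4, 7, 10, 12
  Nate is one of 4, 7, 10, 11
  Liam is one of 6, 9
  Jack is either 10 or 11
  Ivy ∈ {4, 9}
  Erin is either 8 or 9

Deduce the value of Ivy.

The 8 variables together cover exactly {4, 6, 7, 8, 9, 10, 11, 12} — 8 values for 8 variables — and 6 appears only in Liam's list, so Liam = 6.
The 7 still-open variables together cover exactly {4, 7, 8, 9, 10, 11, 12} — 7 values for 7 variables — and 12 appears only in Hank's list, so Hank = 12.
Among the 6 still-open variables, 7 fits only Nate (and all 6 values in {4, 7, 8, 9, 10, 11} must be used), so Nate = 7.
The 5 still-open variables together cover exactly {4, 8, 9, 10, 11} — 5 values for 5 variables — and 4 appears only in Ivy's list, so Ivy = 4.

4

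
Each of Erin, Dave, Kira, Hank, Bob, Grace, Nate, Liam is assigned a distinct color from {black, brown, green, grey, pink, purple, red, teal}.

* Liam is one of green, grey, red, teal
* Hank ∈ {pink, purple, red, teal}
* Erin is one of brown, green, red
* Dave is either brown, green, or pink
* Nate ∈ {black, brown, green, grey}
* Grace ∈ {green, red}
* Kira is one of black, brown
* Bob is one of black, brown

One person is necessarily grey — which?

Nate

The 8 variables together cover exactly {black, brown, green, grey, pink, purple, red, teal} — 8 values for 8 variables — and purple appears only in Hank's list, so Hank = purple.
The 7 still-open variables together cover exactly {black, brown, green, grey, pink, red, teal} — 7 values for 7 variables — and pink appears only in Dave's list, so Dave = pink.
Among the 6 still-open variables, teal fits only Liam (and all 6 values in {black, brown, green, grey, red, teal} must be used), so Liam = teal.
The 5 still-open variables draw from only 5 values {black, brown, green, grey, red}, so each is used; only Nate can be grey, hence Nate = grey.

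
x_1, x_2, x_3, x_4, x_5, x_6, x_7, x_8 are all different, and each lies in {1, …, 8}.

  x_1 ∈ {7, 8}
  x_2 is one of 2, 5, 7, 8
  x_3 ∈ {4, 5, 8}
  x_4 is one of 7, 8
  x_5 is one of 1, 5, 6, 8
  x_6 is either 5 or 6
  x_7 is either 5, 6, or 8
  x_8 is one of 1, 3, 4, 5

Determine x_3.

The 8 variables together cover exactly {1, 2, 3, 4, 5, 6, 7, 8} — 8 values for 8 variables — and 2 appears only in x_2's list, so x_2 = 2.
Among the 7 still-open variables, 3 fits only x_8 (and all 7 values in {1, 3, 4, 5, 6, 7, 8} must be used), so x_8 = 3.
Among the 6 still-open variables, 1 fits only x_5 (and all 6 values in {1, 4, 5, 6, 7, 8} must be used), so x_5 = 1.
Among the 5 still-open variables, 4 fits only x_3 (and all 5 values in {4, 5, 6, 7, 8} must be used), so x_3 = 4.

4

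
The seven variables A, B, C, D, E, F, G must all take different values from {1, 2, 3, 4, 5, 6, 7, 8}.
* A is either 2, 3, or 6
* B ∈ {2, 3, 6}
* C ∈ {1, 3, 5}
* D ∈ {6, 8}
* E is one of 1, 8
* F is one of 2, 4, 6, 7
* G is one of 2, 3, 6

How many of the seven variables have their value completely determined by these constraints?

A, B, G between them cover only {2, 3, 6} — a naked triple. Remove those values from C, D, F.
D's domain is down to {8}, so D = 8. Strike 8 from E.
E's domain is down to {1}, so E = 1. So C can't be 1.
C's domain is down to {5}, so C = 5.
Determined: C=5, D=8, E=1. The other variables each still have more than one consistent value. That makes 3.

3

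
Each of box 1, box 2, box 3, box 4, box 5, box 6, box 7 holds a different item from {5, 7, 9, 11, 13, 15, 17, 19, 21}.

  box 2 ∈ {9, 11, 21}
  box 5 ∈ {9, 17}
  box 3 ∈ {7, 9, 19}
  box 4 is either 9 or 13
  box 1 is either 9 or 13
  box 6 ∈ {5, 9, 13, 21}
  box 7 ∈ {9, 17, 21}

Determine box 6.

5

box 1 and box 4 between them cover only {9, 13} — a naked pair. Remove those values from box 2, box 3, box 5, box 6, box 7.
box 5 has just one choice, so box 5 = 17. So box 7 can't be 17.
box 7 has just one choice, so box 7 = 21. Strike 21 from box 2, box 6.
So box 6 = 5.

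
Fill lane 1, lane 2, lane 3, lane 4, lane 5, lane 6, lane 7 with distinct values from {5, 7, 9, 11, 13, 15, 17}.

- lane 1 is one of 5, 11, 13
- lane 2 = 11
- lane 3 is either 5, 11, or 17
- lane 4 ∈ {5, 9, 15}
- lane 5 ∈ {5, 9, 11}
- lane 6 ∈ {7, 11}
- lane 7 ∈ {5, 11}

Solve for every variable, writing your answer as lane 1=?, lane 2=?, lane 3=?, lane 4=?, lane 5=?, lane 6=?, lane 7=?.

lane 1=13, lane 2=11, lane 3=17, lane 4=15, lane 5=9, lane 6=7, lane 7=5

lane 2 has just one choice, so lane 2 = 11. So lane 1, lane 3, lane 5, lane 6, lane 7 can't be 11.
lane 6 has just one choice, so lane 6 = 7.
That leaves lane 7 = 5. Strike 5 from lane 1, lane 3, lane 4, lane 5.
lane 1 must be 13 (only option left).
lane 3 must be 17 (only option left).
lane 5's domain is down to {9}, so lane 5 = 9. Eliminate 9 elsewhere: lane 4.
lane 4 has just one choice, so lane 4 = 15.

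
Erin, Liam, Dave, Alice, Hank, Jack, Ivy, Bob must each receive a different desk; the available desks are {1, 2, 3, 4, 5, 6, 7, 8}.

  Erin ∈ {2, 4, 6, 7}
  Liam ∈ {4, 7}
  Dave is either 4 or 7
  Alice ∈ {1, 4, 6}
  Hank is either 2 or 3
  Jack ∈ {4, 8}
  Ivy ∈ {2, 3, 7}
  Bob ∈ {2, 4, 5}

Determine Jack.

The 8 variables together cover exactly {1, 2, 3, 4, 5, 6, 7, 8} — 8 values for 8 variables — and 1 appears only in Alice's list, so Alice = 1.
Among the 7 still-open variables, 5 fits only Bob (and all 7 values in {2, 3, 4, 5, 6, 7, 8} must be used), so Bob = 5.
Among the 6 still-open variables, 6 fits only Erin (and all 6 values in {2, 3, 4, 6, 7, 8} must be used), so Erin = 6.
The 5 still-open variables together cover exactly {2, 3, 4, 7, 8} — 5 values for 5 variables — and 8 appears only in Jack's list, so Jack = 8.

8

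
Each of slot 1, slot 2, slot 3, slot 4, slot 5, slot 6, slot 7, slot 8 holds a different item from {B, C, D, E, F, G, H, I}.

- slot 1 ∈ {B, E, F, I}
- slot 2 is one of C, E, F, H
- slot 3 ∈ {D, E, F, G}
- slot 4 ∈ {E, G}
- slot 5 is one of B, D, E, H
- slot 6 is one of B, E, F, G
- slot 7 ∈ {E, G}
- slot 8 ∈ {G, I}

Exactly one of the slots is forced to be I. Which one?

The 8 variables together cover exactly {B, C, D, E, F, G, H, I} — 8 values for 8 variables — and C appears only in slot 2's list, so slot 2 = C.
Among the 7 still-open variables, H fits only slot 5 (and all 7 values in {B, D, E, F, G, H, I} must be used), so slot 5 = H.
The 6 still-open variables draw from only 6 values {B, D, E, F, G, I}, so each is used; only slot 3 can be D, hence slot 3 = D.
slot 4 and slot 7 between them cover only {E, G} — a naked pair. Remove those values from slot 1, slot 6, slot 8.
So I goes to slot 8.

slot 8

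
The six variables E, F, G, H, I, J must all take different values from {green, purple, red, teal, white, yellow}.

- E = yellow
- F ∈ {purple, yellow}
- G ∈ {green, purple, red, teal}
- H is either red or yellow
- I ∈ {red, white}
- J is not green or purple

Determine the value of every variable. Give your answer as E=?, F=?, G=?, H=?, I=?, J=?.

E=yellow, F=purple, G=green, H=red, I=white, J=teal

E's domain is down to {yellow}, so E = yellow. Eliminate yellow elsewhere: F, H, J.
F has just one choice, so F = purple. So G can't be purple.
H has just one choice, so H = red. Eliminate red elsewhere: G, I, J.
That leaves I = white. So J can't be white.
That leaves J = teal. So G can't be teal.
That leaves G = green.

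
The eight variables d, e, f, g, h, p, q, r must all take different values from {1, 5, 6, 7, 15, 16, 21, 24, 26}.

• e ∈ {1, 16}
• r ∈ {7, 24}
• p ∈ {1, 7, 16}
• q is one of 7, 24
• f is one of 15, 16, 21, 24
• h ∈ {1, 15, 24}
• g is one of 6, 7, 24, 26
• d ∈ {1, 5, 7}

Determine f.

21

q and r share exactly the 2 values {7, 24}; by pigeonhole those values go to them, so strike 7, 24 from d, f, g, h, p.
e and p share exactly the 2 values {1, 16}; by pigeonhole those values go to them, so strike 1, 16 from d, f, h.
d has just one choice, so d = 5.
That leaves h = 15. So f can't be 15.
So f = 21.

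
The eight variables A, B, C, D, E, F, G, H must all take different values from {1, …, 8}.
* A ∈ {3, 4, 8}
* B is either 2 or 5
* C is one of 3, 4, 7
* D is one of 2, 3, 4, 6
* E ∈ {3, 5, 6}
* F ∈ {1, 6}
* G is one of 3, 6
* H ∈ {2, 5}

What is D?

The 8 variables draw from only 8 values {1, 2, 3, 4, 5, 6, 7, 8}, so each is used; only F can be 1, hence F = 1.
The 7 still-open variables together cover exactly {2, 3, 4, 5, 6, 7, 8} — 7 values for 7 variables — and 7 appears only in C's list, so C = 7.
The 6 still-open variables together cover exactly {2, 3, 4, 5, 6, 8} — 6 values for 6 variables — and 8 appears only in A's list, so A = 8.
Among the 5 still-open variables, 4 fits only D (and all 5 values in {2, 3, 4, 5, 6} must be used), so D = 4.

4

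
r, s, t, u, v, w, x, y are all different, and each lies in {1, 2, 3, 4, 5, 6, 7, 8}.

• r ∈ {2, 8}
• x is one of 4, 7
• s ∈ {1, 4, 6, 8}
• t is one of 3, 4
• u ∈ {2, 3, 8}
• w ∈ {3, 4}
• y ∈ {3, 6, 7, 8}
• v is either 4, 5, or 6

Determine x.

7

Among the 8 variables, 1 fits only s (and all 8 values in {1, 2, 3, 4, 5, 6, 7, 8} must be used), so s = 1.
Among the 7 still-open variables, 5 fits only v (and all 7 values in {2, 3, 4, 5, 6, 7, 8} must be used), so v = 5.
Among the 6 still-open variables, 6 fits only y (and all 6 values in {2, 3, 4, 6, 7, 8} must be used), so y = 6.
The 5 still-open variables together cover exactly {2, 3, 4, 7, 8} — 5 values for 5 variables — and 7 appears only in x's list, so x = 7.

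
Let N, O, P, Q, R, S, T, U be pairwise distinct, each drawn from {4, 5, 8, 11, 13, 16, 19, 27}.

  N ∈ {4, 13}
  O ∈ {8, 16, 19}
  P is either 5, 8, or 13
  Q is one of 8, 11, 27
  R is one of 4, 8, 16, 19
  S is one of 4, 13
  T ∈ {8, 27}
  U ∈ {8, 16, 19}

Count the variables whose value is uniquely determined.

3

Among the 8 variables, 5 fits only P (and all 8 values in {4, 5, 8, 11, 13, 16, 19, 27} must be used), so P = 5.
The 7 still-open variables together cover exactly {4, 8, 11, 13, 16, 19, 27} — 7 values for 7 variables — and 11 appears only in Q's list, so Q = 11.
The 6 still-open variables together cover exactly {4, 8, 13, 16, 19, 27} — 6 values for 6 variables — and 27 appears only in T's list, so T = 27.
The 2 variables N and S are confined to {4, 13}, which locks those values in; drop them from R.
Determined: P=5, Q=11, T=27. The other variables each still have more than one consistent value. That makes 3.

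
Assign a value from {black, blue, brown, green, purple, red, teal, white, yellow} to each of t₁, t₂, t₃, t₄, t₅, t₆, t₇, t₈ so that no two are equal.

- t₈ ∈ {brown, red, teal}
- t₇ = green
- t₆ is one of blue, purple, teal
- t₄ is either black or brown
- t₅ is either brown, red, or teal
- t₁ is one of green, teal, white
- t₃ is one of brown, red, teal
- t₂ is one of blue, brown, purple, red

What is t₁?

t₇ has just one choice, so t₇ = green. Eliminate green elsewhere: t₁.
The 7 still-open variables draw from only 7 values {black, blue, brown, purple, red, teal, white}, so each is used; only t₄ can be black, hence t₄ = black.
Among the 6 still-open variables, white fits only t₁ (and all 6 values in {blue, brown, purple, red, teal, white} must be used), so t₁ = white.

white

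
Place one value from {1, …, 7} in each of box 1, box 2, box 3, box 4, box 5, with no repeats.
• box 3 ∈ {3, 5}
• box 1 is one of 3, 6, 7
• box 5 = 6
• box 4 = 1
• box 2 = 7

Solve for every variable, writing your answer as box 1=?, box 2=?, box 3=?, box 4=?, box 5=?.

box 1=3, box 2=7, box 3=5, box 4=1, box 5=6

box 2's domain is down to {7}, so box 2 = 7. So box 1 can't be 7.
box 4 must be 1 (only option left).
That leaves box 5 = 6. Eliminate 6 elsewhere: box 1.
box 1 has just one choice, so box 1 = 3. Eliminate 3 elsewhere: box 3.
box 3 has just one choice, so box 3 = 5.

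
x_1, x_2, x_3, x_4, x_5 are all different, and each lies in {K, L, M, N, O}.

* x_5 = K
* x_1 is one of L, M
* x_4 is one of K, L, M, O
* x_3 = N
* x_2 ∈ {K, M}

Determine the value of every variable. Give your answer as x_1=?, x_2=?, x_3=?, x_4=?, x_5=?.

x_1=L, x_2=M, x_3=N, x_4=O, x_5=K

x_3 has just one choice, so x_3 = N.
x_5 has just one choice, so x_5 = K. Remove K from x_2, x_4.
x_2 has just one choice, so x_2 = M. Eliminate M elsewhere: x_1, x_4.
x_1 has just one choice, so x_1 = L. So x_4 can't be L.
x_4 has just one choice, so x_4 = O.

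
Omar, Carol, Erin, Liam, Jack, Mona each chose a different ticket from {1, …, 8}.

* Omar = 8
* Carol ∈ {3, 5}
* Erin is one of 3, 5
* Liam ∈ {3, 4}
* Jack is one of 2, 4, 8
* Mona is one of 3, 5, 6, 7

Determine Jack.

Omar must be 8 (only option left). Remove 8 from Jack.
Carol and Erin share exactly the 2 values {3, 5}; by pigeonhole those values go to them, so strike 3, 5 from Liam, Mona.
Liam's domain is down to {4}, so Liam = 4. So Jack can't be 4.
So Jack = 2.

2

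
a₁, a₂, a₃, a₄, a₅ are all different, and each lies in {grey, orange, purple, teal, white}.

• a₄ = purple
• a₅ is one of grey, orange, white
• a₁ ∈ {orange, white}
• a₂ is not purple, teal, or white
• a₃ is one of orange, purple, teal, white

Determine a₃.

teal

a₄ must be purple (only option left). Strike purple from a₃.
Among the 4 still-open variables, teal fits only a₃ (and all 4 values in {grey, orange, teal, white} must be used), so a₃ = teal.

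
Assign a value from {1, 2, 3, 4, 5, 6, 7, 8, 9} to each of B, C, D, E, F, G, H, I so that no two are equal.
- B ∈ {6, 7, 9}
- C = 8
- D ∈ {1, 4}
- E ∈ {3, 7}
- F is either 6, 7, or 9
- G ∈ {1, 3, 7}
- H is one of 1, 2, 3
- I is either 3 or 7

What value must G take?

1

C must be 8 (only option left).
Among the 7 still-open variables, 2 fits only H (and all 7 values in {1, 2, 3, 4, 6, 7, 9} must be used), so H = 2.
Among the 6 still-open variables, 4 fits only D (and all 6 values in {1, 3, 4, 6, 7, 9} must be used), so D = 4.
The 5 still-open variables together cover exactly {1, 3, 6, 7, 9} — 5 values for 5 variables — and 1 appears only in G's list, so G = 1.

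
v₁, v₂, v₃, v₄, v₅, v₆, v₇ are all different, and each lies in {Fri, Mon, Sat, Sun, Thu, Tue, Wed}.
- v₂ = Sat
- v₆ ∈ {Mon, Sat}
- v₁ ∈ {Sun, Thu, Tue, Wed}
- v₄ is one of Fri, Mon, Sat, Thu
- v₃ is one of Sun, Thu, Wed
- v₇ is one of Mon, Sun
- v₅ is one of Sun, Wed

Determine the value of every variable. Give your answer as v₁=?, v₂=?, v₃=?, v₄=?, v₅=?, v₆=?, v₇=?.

v₁=Tue, v₂=Sat, v₃=Thu, v₄=Fri, v₅=Wed, v₆=Mon, v₇=Sun

v₂ has just one choice, so v₂ = Sat. Strike Sat from v₄, v₆.
That leaves v₆ = Mon. Eliminate Mon elsewhere: v₄, v₇.
v₇ must be Sun (only option left). Remove Sun from v₁, v₃, v₅.
v₅ has just one choice, so v₅ = Wed. So v₁, v₃ can't be Wed.
That leaves v₃ = Thu. Strike Thu from v₁, v₄.
v₄ must be Fri (only option left).
v₁ has just one choice, so v₁ = Tue.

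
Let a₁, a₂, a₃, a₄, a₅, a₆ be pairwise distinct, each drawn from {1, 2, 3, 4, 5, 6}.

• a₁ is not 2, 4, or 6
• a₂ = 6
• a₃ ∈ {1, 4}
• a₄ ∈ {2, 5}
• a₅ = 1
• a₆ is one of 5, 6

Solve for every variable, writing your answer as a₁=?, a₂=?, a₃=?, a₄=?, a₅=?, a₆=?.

a₂ must be 6 (only option left). Eliminate 6 elsewhere: a₆.
a₅'s domain is down to {1}, so a₅ = 1. Remove 1 from a₁, a₃.
a₆ has just one choice, so a₆ = 5. Strike 5 from a₁, a₄.
That leaves a₁ = 3.
a₃'s domain is down to {4}, so a₃ = 4.
a₄ must be 2 (only option left).

a₁=3, a₂=6, a₃=4, a₄=2, a₅=1, a₆=5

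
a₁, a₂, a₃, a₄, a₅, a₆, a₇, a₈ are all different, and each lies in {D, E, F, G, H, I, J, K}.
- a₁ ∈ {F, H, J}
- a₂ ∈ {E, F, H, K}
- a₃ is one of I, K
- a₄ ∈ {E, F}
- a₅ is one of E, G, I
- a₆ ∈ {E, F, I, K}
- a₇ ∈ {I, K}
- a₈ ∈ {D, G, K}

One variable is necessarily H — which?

Among the 8 variables, D fits only a₈ (and all 8 values in {D, E, F, G, H, I, J, K} must be used), so a₈ = D.
Among the 7 still-open variables, G fits only a₅ (and all 7 values in {E, F, G, H, I, J, K} must be used), so a₅ = G.
Among the 6 still-open variables, J fits only a₁ (and all 6 values in {E, F, H, I, J, K} must be used), so a₁ = J.
The 5 still-open variables draw from only 5 values {E, F, H, I, K}, so each is used; only a₂ can be H, hence a₂ = H.

a₂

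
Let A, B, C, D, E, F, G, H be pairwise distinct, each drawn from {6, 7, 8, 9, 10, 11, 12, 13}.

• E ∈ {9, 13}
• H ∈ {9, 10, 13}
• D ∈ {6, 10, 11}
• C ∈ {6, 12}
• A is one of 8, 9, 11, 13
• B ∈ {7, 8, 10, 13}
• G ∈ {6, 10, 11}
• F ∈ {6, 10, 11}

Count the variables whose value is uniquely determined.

The 8 variables together cover exactly {6, 7, 8, 9, 10, 11, 12, 13} — 8 values for 8 variables — and 7 appears only in B's list, so B = 7.
The 7 still-open variables draw from only 7 values {6, 8, 9, 10, 11, 12, 13}, so each is used; only A can be 8, hence A = 8.
The 6 still-open variables together cover exactly {6, 9, 10, 11, 12, 13} — 6 values for 6 variables — and 12 appears only in C's list, so C = 12.
D, F, G share exactly the 3 values {6, 10, 11}; by pigeonhole those values go to them, so strike 6, 10, 11 from H.
Determined: A=8, B=7, C=12. The other variables each still have more than one consistent value. That makes 3.

3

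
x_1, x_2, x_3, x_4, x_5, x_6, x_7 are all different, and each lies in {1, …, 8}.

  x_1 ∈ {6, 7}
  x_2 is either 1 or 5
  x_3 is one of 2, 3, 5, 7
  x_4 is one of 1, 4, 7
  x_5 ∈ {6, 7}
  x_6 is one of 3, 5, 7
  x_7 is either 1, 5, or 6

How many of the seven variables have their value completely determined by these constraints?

3

The 7 variables draw from only 7 values {1, 2, 3, 4, 5, 6, 7}, so each is used; only x_3 can be 2, hence x_3 = 2.
Among the 6 still-open variables, 3 fits only x_6 (and all 6 values in {1, 3, 4, 5, 6, 7} must be used), so x_6 = 3.
Among the 5 still-open variables, 4 fits only x_4 (and all 5 values in {1, 4, 5, 6, 7} must be used), so x_4 = 4.
The 2 variables x_1 and x_5 are confined to {6, 7}, which locks those values in; drop them from x_7.
Determined: x_3=2, x_4=4, x_6=3. The other variables each still have more than one consistent value. That makes 3.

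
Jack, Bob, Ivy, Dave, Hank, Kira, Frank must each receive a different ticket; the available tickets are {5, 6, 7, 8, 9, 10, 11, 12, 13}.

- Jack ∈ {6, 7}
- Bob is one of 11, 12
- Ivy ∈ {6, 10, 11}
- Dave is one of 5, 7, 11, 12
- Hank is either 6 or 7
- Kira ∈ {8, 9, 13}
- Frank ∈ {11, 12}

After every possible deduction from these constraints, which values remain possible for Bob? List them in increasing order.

Jack and Hank share exactly the 2 values {6, 7}; by pigeonhole those values go to them, so strike 6, 7 from Ivy, Dave.
Bob and Frank between them cover only {11, 12} — a naked pair. Remove those values from Ivy, Dave.
Ivy must be 10 (only option left).
Dave must be 5 (only option left).
No further eliminations apply; Bob can still be any of 11, 12.

11, 12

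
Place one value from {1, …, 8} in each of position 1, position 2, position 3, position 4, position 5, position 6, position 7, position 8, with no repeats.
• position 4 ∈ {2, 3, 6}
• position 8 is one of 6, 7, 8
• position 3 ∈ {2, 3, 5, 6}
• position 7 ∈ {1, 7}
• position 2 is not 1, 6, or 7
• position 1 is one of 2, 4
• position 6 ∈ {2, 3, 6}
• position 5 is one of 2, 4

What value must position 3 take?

5

Among the 8 variables, 1 fits only position 7 (and all 8 values in {1, 2, 3, 4, 5, 6, 7, 8} must be used), so position 7 = 1.
The 7 still-open variables together cover exactly {2, 3, 4, 5, 6, 7, 8} — 7 values for 7 variables — and 7 appears only in position 8's list, so position 8 = 7.
Among the 6 still-open variables, 8 fits only position 2 (and all 6 values in {2, 3, 4, 5, 6, 8} must be used), so position 2 = 8.
Among the 5 still-open variables, 5 fits only position 3 (and all 5 values in {2, 3, 4, 5, 6} must be used), so position 3 = 5.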